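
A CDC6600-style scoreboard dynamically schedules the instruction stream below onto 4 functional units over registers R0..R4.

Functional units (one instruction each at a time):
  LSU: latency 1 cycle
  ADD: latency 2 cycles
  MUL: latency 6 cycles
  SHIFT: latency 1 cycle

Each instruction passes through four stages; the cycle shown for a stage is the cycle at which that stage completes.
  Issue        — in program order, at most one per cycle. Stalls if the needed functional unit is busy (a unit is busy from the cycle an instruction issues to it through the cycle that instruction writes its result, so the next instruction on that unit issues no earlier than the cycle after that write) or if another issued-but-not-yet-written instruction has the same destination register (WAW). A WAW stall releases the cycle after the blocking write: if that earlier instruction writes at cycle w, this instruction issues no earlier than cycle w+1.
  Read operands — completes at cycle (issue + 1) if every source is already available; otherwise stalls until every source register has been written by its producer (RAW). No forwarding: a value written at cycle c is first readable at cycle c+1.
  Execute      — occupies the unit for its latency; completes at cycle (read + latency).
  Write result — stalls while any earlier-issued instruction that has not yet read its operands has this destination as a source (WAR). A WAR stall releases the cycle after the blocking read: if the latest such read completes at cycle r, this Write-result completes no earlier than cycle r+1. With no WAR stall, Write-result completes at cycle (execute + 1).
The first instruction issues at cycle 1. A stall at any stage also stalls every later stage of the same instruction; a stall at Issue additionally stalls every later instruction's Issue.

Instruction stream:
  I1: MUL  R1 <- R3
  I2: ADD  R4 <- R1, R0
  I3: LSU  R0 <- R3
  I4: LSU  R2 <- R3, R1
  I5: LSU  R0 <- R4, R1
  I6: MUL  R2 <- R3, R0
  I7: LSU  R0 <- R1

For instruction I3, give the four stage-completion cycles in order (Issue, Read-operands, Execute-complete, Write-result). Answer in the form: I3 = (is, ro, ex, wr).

I3 = (3, 4, 5, 11)

c1: I1 issues→MUL
c2: I1 reads; I2 issues→ADD
c3: I3 issues→LSU
c4: I3 reads
c5: I3 exec-done
c8: I1 exec-done
c9: I1 writes R1
c10: I2 reads
c11: I3 writes R0
c12: I2 exec-done; I4 issues→LSU
c13: I2 writes R4; I4 reads
c14: I4 exec-done
c15: I4 writes R2
c16: I5 issues→LSU
c17: I5 reads; I6 issues→MUL
c18: I5 exec-done
c19: I5 writes R0
c20: I6 reads; I7 issues→LSU
c21: I7 reads
c22: I7 exec-done
c23: I7 writes R0
c26: I6 exec-done
c27: I6 writes R2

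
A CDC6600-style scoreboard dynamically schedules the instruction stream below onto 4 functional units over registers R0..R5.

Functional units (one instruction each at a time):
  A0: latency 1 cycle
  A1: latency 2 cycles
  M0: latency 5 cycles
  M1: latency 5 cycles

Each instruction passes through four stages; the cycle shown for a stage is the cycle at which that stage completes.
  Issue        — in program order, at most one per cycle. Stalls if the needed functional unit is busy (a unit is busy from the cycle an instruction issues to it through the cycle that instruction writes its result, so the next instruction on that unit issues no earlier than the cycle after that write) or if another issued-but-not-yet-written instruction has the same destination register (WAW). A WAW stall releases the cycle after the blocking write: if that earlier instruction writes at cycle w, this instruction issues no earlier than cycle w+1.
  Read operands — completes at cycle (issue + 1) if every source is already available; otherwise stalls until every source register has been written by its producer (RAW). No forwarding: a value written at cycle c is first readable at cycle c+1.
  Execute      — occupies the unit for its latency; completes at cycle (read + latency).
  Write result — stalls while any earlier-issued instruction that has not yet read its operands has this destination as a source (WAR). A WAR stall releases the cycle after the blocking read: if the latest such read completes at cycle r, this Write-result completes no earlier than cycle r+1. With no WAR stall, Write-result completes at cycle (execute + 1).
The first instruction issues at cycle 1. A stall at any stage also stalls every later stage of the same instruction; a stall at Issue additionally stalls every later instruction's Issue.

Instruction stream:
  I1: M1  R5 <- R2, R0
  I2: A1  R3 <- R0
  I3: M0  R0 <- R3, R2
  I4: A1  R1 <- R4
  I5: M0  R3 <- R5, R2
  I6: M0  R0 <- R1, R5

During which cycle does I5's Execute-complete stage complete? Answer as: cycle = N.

cycle = 20

t=1  issue I1 (M1)
t=2  I1 read-ops · issue I2 (A1)
t=3  I2 read-ops · issue I3 (M0)
t=5  I2 finished on A1
t=6  I2→R3
t=7  I1 finished on M1 · I3 read-ops · issue I4 (A1)
t=8  I1→R5 · I4 read-ops
t=10  I4 finished on A1
t=11  I4→R1
t=12  I3 finished on M0
t=13  I3→R0
t=14  issue I5 (M0)
t=15  I5 read-ops
t=20  I5 finished on M0
t=21  I5→R3
t=22  issue I6 (M0)
t=23  I6 read-ops
t=28  I6 finished on M0
t=29  I6→R0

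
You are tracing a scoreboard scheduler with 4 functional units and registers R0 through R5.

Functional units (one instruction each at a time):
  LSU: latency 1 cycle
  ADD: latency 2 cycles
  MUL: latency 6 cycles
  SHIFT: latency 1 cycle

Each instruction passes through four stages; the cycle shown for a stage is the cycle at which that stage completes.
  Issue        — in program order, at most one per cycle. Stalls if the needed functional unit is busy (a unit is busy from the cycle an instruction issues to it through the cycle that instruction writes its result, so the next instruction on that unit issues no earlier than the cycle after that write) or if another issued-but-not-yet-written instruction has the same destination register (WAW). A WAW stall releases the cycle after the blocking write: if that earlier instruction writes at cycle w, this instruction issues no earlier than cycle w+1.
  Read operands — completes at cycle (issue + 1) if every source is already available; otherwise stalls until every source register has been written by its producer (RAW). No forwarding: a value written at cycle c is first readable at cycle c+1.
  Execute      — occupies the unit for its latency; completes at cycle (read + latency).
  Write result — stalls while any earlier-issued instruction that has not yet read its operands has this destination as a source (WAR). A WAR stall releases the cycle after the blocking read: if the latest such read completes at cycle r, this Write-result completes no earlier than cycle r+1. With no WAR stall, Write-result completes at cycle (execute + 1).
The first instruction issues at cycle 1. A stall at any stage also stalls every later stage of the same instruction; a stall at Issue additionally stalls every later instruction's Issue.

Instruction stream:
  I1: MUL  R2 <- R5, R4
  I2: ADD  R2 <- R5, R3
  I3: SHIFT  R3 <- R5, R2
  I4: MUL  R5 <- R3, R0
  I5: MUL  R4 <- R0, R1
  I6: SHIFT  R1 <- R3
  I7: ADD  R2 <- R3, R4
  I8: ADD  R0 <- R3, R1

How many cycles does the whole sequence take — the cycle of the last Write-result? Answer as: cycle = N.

cycle = 43

I1 -> (1, 2, 8, 9)
I2 -> (10, 11, 13, 14)  // WAW R2: wait I1 write@9
I3 -> (11, 15, 16, 17)  // RAW R2: wait I2 write@14
I4 -> (12, 18, 24, 25)  // RAW R3: wait I3 write@17
I5 -> (26, 27, 33, 34)  // struct: MUL busy until I4 writes@25
I6 -> (27, 28, 29, 30)
I7 -> (28, 35, 37, 38)  // RAW R4: wait I5 write@34
I8 -> (39, 40, 42, 43)  // struct: ADD busy until I7 writes@38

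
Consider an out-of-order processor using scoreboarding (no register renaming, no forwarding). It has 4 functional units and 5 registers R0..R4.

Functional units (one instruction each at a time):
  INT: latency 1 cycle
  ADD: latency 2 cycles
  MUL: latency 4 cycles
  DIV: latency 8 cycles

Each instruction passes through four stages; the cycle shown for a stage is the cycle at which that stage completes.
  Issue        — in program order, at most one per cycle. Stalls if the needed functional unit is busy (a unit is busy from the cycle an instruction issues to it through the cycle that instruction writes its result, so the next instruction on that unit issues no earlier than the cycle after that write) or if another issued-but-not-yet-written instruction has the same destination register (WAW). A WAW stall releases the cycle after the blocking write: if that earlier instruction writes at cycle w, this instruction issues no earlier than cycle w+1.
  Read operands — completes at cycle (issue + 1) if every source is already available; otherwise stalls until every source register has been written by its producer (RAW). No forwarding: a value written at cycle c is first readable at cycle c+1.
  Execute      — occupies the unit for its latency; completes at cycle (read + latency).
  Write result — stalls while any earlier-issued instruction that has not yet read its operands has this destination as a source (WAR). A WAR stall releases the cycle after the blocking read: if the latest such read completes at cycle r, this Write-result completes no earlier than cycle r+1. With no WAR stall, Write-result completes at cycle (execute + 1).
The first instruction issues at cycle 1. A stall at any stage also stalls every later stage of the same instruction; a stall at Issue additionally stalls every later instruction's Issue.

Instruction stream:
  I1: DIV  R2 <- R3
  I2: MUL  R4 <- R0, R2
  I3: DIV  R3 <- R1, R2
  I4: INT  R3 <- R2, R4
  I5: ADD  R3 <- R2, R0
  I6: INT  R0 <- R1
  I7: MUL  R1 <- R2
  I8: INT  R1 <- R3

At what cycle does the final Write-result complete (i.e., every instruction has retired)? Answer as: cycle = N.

c1: issue I1 (DIV)
c2: I1 read-ops, issue I2 (MUL)
c10: I1 finished on DIV
c11: I1→R2
c12: I2 read-ops, issue I3 (DIV)
c13: I3 read-ops
c16: I2 finished on MUL
c17: I2→R4
c21: I3 finished on DIV
c22: I3→R3
c23: issue I4 (INT)
c24: I4 read-ops
c25: I4 finished on INT
c26: I4→R3
c27: issue I5 (ADD)
c28: I5 read-ops, issue I6 (INT)
c29: I6 read-ops, issue I7 (MUL)
c30: I5 finished on ADD, I6 finished on INT, I7 read-ops
c31: I5→R3, I6→R0
c34: I7 finished on MUL
c35: I7→R1
c36: issue I8 (INT)
c37: I8 read-ops
c38: I8 finished on INT
c39: I8→R1

cycle = 39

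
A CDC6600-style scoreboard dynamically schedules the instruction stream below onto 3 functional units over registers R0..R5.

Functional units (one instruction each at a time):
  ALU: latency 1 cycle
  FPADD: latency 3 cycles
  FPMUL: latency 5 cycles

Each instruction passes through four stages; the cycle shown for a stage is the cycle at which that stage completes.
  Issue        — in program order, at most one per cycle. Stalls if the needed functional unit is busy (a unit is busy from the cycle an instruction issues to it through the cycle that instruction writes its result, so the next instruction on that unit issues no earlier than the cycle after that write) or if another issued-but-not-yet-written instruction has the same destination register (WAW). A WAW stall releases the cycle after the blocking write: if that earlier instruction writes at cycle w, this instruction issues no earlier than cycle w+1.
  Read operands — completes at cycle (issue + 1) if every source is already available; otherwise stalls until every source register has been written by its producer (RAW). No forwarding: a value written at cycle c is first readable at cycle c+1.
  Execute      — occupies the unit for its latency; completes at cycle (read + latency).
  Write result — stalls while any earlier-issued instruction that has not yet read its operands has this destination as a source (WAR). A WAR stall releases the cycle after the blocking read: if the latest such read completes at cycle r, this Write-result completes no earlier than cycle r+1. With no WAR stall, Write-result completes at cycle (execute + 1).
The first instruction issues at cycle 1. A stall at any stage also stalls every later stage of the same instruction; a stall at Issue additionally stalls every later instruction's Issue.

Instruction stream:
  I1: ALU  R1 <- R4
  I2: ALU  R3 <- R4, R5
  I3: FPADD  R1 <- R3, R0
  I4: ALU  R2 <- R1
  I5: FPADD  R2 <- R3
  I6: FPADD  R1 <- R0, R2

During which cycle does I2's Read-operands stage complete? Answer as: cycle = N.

cycle = 6

I1 -> (1, 2, 3, 4)
I2 -> (5, 6, 7, 8)  // struct: ALU busy until I1 writes@4
I3 -> (6, 9, 12, 13)  // RAW R3: wait I2 write@8
I4 -> (9, 14, 15, 16)  // struct: ALU busy until I2 writes@8, RAW R1: wait I3 write@13
I5 -> (17, 18, 21, 22)  // WAW R2: wait I4 write@16
I6 -> (23, 24, 27, 28)  // struct: FPADD busy until I5 writes@22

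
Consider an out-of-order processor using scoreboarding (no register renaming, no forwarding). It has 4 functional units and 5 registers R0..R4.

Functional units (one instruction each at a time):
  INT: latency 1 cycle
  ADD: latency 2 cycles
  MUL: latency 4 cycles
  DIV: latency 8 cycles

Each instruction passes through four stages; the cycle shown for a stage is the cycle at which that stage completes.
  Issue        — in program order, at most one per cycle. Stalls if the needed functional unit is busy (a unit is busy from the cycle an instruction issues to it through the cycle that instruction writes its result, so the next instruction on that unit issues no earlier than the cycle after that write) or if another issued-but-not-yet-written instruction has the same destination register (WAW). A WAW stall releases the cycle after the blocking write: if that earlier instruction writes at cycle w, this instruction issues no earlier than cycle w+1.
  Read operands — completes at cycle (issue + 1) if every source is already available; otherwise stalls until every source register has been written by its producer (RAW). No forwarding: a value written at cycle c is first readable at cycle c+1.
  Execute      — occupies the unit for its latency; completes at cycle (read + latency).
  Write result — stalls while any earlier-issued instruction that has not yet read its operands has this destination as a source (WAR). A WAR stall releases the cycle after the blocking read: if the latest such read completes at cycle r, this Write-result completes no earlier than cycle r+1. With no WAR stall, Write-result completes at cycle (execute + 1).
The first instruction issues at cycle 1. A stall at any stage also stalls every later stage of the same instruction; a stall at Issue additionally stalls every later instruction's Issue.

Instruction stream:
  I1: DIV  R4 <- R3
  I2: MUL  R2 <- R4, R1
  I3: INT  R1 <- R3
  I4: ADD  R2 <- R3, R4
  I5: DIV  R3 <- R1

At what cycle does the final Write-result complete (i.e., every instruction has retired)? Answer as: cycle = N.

[I1] 1/2/10/11
[I2] 2/12/16/17  (RAW R4: wait I1 write@11)
[I3] 3/4/5/13  (WAR R1: wait I2 read@12)
[I4] 18/19/21/22  (WAW R2: wait I2 write@17)
[I5] 19/20/28/29

cycle = 29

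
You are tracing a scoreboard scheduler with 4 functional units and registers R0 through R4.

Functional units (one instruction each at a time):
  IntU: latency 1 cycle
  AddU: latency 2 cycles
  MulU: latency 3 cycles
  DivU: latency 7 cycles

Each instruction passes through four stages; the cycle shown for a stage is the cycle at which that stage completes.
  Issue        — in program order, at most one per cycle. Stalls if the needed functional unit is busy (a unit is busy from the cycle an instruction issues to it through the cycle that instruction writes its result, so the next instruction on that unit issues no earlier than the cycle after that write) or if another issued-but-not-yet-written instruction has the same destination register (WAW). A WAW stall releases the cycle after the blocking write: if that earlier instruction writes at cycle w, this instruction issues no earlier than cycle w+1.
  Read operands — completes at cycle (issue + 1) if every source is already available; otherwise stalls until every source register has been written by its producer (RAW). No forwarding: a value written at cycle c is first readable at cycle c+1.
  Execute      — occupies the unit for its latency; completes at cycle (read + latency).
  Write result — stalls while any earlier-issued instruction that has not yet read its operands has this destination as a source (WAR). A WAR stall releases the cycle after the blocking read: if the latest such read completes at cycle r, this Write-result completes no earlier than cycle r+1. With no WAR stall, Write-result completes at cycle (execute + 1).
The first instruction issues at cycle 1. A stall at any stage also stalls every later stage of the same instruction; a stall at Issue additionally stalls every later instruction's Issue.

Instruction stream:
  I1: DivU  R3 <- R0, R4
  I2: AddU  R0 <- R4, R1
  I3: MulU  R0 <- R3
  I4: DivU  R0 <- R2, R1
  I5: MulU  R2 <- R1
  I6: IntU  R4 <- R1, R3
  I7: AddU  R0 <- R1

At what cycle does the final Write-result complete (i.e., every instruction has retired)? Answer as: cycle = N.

cycle = 30

[1] I1 dispatched to DivU
[2] I1 operands ready · I2 dispatched to AddU
[3] I2 operands ready
[5] I2 complete
[6] R0←I2
[7] I3 dispatched to MulU
[9] I1 complete
[10] R3←I1
[11] I3 operands ready
[14] I3 complete
[15] R0←I3
[16] I4 dispatched to DivU
[17] I4 operands ready · I5 dispatched to MulU
[18] I5 operands ready · I6 dispatched to IntU
[19] I6 operands ready
[20] I6 complete
[21] I5 complete · R4←I6
[22] R2←I5
[24] I4 complete
[25] R0←I4
[26] I7 dispatched to AddU
[27] I7 operands ready
[29] I7 complete
[30] R0←I7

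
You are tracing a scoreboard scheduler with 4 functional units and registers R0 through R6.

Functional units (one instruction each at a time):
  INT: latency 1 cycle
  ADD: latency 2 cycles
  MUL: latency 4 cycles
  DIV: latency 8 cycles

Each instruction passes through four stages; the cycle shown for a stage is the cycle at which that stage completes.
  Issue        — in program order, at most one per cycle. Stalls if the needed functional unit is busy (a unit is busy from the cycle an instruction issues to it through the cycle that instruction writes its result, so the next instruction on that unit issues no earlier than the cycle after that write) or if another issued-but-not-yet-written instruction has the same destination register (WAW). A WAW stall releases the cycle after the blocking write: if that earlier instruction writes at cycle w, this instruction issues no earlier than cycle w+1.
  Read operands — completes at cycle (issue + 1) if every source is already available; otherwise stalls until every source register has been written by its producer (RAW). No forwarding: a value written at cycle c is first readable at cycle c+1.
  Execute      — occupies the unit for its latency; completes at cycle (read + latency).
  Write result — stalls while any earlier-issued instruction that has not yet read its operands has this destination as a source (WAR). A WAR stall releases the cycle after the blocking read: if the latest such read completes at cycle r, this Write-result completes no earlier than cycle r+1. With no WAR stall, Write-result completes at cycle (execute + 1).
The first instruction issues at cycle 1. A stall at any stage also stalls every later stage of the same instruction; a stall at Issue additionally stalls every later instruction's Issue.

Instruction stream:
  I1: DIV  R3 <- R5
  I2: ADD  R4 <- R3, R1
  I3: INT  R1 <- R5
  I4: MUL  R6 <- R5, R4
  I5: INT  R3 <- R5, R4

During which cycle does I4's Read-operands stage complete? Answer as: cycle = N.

cycle = 16

  I1 | 1 | 2 | 10 | 11
  I2 | 2 | 12 | 14 | 15   RAW R3: wait I1 write@11
  I3 | 3 | 4 | 5 | 13   WAR R1: wait I2 read@12
  I4 | 4 | 16 | 20 | 21   RAW R4: wait I2 write@15
  I5 | 14 | 16 | 17 | 18   struct: INT busy until I3 writes@13 · RAW R4: wait I2 write@15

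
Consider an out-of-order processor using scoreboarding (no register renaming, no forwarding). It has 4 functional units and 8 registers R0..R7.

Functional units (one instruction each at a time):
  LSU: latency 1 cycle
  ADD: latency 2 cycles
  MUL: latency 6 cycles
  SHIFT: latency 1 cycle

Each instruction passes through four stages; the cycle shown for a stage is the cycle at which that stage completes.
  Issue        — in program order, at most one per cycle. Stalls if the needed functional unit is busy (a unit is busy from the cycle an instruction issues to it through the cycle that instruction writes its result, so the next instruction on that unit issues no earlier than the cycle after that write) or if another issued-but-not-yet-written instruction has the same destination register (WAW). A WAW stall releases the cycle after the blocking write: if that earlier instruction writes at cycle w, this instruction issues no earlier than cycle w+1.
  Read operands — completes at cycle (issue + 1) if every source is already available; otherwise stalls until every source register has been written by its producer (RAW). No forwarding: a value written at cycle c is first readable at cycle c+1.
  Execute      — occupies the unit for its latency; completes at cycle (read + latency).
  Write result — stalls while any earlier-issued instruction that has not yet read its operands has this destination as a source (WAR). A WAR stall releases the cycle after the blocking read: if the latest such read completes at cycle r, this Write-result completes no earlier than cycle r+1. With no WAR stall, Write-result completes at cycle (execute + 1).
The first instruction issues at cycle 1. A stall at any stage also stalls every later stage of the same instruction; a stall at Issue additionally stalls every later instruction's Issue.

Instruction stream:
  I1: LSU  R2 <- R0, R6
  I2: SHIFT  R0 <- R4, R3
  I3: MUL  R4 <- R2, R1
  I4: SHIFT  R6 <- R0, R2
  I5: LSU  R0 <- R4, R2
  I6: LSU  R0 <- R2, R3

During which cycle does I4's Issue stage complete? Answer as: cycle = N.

[I1] 1/2/3/4
[I2] 2/3/4/5
[I3] 3/5/11/12  (RAW R2: wait I1 write@4)
[I4] 6/7/8/9  (struct: SHIFT busy until I2 writes@5)
[I5] 7/13/14/15  (RAW R4: wait I3 write@12)
[I6] 16/17/18/19  (struct: LSU busy until I5 writes@15)

cycle = 6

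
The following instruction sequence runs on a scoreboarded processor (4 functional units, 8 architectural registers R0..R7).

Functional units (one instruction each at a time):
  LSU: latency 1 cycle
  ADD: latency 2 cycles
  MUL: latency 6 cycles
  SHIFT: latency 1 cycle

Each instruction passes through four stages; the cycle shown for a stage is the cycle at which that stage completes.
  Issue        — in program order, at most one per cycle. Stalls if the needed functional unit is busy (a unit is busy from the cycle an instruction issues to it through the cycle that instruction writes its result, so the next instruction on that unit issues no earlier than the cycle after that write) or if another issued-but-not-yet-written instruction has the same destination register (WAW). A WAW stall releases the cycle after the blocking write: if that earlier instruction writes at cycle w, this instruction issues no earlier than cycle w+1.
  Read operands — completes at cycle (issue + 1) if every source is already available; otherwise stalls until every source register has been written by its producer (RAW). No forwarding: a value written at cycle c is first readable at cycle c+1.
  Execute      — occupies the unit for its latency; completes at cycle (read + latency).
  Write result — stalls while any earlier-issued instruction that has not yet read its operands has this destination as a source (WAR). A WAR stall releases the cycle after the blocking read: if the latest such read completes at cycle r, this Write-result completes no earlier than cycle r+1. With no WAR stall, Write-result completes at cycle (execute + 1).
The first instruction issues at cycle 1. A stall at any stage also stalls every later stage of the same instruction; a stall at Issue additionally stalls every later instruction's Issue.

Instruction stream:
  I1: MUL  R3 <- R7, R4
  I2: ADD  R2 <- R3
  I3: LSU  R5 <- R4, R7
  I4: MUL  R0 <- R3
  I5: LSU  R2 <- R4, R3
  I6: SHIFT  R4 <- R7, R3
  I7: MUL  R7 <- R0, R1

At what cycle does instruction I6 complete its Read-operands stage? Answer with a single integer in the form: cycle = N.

cycle = 16

cycle 1: issue I1 (MUL)
cycle 2: I1 read-ops · issue I2 (ADD)
cycle 3: issue I3 (LSU)
cycle 4: I3 read-ops
cycle 5: I3 finished on LSU
cycle 6: I3→R5
cycle 8: I1 finished on MUL
cycle 9: I1→R3
cycle 10: I2 read-ops · issue I4 (MUL)
cycle 11: I4 read-ops
cycle 12: I2 finished on ADD
cycle 13: I2→R2
cycle 14: issue I5 (LSU)
cycle 15: I5 read-ops · issue I6 (SHIFT)
cycle 16: I5 finished on LSU · I6 read-ops
cycle 17: I4 finished on MUL · I5→R2 · I6 finished on SHIFT
cycle 18: I4→R0 · I6→R4
cycle 19: issue I7 (MUL)
cycle 20: I7 read-ops
cycle 26: I7 finished on MUL
cycle 27: I7→R7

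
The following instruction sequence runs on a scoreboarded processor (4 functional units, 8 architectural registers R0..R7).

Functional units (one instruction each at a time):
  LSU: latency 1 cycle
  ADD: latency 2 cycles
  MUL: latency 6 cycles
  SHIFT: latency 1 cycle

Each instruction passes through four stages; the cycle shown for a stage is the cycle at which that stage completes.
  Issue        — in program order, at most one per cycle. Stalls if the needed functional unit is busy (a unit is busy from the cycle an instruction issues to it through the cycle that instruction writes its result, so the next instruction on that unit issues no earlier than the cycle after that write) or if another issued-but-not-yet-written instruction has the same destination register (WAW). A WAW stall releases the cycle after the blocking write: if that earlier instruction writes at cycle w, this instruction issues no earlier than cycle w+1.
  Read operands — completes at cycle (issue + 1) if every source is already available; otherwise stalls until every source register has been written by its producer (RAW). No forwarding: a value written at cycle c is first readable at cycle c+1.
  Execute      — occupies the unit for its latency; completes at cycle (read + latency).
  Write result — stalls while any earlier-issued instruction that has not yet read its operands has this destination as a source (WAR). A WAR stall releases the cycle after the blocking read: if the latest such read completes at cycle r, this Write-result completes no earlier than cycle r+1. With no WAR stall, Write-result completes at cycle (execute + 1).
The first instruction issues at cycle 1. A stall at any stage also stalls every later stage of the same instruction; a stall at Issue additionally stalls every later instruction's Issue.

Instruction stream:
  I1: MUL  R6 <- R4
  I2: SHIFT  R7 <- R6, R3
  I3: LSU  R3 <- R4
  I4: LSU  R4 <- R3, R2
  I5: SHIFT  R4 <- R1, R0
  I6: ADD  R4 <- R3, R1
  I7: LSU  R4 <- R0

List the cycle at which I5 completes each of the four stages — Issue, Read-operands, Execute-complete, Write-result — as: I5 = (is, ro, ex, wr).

I5 = (16, 17, 18, 19)

1) issue 1, read 2, done 8, write 9
2) issue 2, read 10, done 11, write 12  <RAW R6: wait I1 write@9>
3) issue 3, read 4, done 5, write 11  <WAR R3: wait I2 read@10>
4) issue 12, read 13, done 14, write 15  <struct: LSU busy until I3 writes@11>
5) issue 16, read 17, done 18, write 19  <WAW R4: wait I4 write@15>
6) issue 20, read 21, done 23, write 24  <WAW R4: wait I5 write@19>
7) issue 25, read 26, done 27, write 28  <WAW R4: wait I6 write@24>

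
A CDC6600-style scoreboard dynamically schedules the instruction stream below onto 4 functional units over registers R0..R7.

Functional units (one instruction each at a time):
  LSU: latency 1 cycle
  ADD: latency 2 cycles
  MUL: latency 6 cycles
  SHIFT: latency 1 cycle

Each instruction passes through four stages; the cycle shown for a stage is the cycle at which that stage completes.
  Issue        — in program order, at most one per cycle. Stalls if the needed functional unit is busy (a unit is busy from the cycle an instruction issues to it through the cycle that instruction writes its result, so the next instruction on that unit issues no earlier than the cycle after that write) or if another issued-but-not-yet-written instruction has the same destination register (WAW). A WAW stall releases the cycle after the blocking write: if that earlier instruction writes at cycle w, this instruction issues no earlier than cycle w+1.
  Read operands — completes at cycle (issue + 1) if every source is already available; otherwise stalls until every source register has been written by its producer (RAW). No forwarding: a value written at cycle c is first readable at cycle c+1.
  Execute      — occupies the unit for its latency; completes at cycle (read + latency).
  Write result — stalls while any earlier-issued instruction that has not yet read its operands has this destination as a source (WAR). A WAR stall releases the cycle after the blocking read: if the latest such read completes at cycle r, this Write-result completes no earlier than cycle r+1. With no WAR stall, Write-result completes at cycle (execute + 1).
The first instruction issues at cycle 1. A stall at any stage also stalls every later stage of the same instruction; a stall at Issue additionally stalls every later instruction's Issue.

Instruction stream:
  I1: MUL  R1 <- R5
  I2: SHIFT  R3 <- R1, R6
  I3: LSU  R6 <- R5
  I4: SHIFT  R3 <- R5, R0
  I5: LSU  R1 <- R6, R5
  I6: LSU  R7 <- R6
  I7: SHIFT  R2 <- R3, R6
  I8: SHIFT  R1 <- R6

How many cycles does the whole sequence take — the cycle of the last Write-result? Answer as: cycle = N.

I1  is:1  ro:2  ex:8  wr:9
I2  is:2  ro:10  ex:11  wr:12  — RAW R1: wait I1 write@9
I3  is:3  ro:4  ex:5  wr:11  — WAR R6: wait I2 read@10
I4  is:13  ro:14  ex:15  wr:16  — struct: SHIFT busy until I2 writes@12
I5  is:14  ro:15  ex:16  wr:17
I6  is:18  ro:19  ex:20  wr:21  — struct: LSU busy until I5 writes@17
I7  is:19  ro:20  ex:21  wr:22
I8  is:23  ro:24  ex:25  wr:26  — struct: SHIFT busy until I7 writes@22

cycle = 26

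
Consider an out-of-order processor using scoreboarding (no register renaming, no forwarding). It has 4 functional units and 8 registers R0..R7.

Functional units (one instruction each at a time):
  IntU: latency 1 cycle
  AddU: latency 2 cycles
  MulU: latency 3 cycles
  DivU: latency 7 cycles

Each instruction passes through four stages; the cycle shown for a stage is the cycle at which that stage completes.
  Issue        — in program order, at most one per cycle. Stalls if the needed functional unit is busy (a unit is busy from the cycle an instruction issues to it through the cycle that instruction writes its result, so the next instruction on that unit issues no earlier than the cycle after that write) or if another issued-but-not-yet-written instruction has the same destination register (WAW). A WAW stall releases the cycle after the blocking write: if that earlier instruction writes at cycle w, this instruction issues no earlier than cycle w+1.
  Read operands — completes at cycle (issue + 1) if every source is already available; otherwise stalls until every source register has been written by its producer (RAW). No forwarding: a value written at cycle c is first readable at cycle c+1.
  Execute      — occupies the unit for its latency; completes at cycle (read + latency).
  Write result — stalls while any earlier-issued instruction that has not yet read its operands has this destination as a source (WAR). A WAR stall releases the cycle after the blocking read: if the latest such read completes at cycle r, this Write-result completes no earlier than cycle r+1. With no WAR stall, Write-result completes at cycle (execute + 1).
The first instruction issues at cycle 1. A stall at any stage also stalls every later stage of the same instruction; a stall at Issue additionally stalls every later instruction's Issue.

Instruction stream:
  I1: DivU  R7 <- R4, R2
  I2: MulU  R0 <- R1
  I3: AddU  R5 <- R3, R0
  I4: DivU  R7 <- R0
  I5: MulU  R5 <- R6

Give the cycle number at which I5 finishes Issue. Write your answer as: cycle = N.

cycle = 12

c1: I1 dispatched to DivU
c2: I1 operands ready; I2 dispatched to MulU
c3: I2 operands ready; I3 dispatched to AddU
c6: I2 complete
c7: R0←I2
c8: I3 operands ready
c9: I1 complete
c10: R7←I1; I3 complete
c11: R5←I3; I4 dispatched to DivU
c12: I4 operands ready; I5 dispatched to MulU
c13: I5 operands ready
c16: I5 complete
c17: R5←I5
c19: I4 complete
c20: R7←I4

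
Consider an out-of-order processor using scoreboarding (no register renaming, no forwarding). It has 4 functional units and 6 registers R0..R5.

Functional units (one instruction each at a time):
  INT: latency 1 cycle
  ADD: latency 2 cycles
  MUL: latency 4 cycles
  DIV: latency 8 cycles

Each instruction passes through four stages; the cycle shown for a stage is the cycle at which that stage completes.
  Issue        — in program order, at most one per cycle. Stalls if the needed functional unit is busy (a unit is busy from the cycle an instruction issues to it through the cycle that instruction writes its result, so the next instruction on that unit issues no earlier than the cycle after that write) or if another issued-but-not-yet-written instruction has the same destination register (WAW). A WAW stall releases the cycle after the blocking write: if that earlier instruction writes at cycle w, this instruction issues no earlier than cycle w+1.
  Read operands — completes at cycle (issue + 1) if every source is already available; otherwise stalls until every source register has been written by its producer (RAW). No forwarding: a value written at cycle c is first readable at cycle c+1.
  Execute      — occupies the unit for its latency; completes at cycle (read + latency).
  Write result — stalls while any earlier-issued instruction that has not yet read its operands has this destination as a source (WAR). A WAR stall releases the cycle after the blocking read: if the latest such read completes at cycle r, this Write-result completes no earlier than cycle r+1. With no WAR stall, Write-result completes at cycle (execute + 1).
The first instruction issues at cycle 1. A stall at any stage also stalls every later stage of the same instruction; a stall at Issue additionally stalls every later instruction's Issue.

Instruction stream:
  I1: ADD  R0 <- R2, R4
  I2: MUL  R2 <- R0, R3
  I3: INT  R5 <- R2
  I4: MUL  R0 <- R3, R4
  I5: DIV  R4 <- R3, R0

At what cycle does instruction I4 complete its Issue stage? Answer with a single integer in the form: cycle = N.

cycle = 12

1) issue 1, read 2, done 4, write 5
2) issue 2, read 6, done 10, write 11  <RAW R0: wait I1 write@5>
3) issue 3, read 12, done 13, write 14  <RAW R2: wait I2 write@11>
4) issue 12, read 13, done 17, write 18  <struct: MUL busy until I2 writes@11>
5) issue 13, read 19, done 27, write 28  <RAW R0: wait I4 write@18>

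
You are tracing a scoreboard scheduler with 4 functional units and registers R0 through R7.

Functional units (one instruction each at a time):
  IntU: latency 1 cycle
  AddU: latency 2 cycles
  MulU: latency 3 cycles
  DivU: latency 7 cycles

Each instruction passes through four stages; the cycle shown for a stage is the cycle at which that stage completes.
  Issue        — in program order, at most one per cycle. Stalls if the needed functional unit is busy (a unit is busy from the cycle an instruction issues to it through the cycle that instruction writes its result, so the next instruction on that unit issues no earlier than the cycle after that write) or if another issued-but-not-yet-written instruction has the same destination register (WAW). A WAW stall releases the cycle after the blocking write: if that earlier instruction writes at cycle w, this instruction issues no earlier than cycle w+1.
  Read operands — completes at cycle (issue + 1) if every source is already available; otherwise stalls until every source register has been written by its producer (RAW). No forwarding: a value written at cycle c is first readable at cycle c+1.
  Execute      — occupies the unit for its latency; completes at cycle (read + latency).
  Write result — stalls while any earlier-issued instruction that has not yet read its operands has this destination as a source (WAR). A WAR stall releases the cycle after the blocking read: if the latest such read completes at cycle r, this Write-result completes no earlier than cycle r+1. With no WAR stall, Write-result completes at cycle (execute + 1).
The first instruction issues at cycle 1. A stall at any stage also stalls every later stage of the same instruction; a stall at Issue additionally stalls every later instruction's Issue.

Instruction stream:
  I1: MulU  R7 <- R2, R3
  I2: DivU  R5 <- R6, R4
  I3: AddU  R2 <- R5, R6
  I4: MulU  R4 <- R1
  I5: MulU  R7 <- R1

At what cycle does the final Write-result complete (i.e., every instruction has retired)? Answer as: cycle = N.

c1: issue I1 (MulU)
c2: I1 read-ops · issue I2 (DivU)
c3: I2 read-ops · issue I3 (AddU)
c5: I1 finished on MulU
c6: I1→R7
c7: issue I4 (MulU)
c8: I4 read-ops
c10: I2 finished on DivU
c11: I2→R5 · I4 finished on MulU
c12: I3 read-ops · I4→R4
c13: issue I5 (MulU)
c14: I3 finished on AddU · I5 read-ops
c15: I3→R2
c17: I5 finished on MulU
c18: I5→R7

cycle = 18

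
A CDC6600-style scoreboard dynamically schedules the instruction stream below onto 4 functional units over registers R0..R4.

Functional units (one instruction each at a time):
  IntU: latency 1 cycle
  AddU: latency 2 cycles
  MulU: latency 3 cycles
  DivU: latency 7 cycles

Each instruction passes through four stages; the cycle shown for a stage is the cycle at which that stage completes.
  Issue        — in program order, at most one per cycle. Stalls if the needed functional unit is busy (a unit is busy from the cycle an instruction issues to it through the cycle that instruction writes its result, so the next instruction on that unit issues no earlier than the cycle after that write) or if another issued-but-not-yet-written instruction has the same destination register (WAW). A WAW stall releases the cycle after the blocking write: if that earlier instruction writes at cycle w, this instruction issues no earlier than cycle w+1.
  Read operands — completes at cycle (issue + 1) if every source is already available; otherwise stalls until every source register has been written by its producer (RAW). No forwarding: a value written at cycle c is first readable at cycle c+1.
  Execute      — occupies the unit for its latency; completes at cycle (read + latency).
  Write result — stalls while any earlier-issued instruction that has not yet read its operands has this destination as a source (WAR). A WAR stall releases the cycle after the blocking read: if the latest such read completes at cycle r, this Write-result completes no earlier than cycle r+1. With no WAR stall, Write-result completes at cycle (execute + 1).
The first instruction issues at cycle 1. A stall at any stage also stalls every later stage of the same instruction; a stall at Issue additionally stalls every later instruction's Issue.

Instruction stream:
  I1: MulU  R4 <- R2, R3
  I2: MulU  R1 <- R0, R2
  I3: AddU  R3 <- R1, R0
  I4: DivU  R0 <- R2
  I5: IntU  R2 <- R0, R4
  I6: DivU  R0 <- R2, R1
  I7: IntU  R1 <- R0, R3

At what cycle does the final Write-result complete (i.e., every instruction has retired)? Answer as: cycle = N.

I1: IS=1 RO=2 EX=5 WR=6
I2: IS=7 RO=8 EX=11 WR=12  [struct: MulU busy until I1 writes@6]
I3: IS=8 RO=13 EX=15 WR=16  [RAW R1: wait I2 write@12]
I4: IS=9 RO=10 EX=17 WR=18
I5: IS=10 RO=19 EX=20 WR=21  [RAW R0: wait I4 write@18]
I6: IS=19 RO=22 EX=29 WR=30  [struct: DivU busy until I4 writes@18; RAW R2: wait I5 write@21]
I7: IS=22 RO=31 EX=32 WR=33  [struct: IntU busy until I5 writes@21; RAW R0: wait I6 write@30]

cycle = 33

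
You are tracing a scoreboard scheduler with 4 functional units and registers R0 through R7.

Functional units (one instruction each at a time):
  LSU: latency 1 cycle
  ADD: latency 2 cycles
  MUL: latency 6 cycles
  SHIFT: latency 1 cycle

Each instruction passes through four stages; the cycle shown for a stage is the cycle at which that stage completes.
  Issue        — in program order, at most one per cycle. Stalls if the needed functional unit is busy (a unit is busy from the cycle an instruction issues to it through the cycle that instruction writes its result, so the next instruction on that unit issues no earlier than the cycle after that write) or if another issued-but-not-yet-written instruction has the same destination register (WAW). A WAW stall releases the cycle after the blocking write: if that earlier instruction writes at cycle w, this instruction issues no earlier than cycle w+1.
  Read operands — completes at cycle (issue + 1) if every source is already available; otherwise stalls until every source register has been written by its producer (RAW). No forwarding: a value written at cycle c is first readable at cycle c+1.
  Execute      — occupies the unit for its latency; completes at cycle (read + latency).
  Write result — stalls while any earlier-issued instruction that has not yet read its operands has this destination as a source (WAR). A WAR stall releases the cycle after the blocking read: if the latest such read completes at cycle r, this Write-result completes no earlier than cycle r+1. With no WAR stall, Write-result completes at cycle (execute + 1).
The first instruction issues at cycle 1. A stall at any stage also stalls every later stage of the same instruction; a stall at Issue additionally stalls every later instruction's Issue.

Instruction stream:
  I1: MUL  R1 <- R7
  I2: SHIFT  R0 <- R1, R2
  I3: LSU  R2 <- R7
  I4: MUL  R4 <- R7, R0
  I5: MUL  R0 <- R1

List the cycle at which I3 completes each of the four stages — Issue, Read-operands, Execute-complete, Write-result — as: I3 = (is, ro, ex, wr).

I1 -> (1, 2, 8, 9)
I2 -> (2, 10, 11, 12)  // RAW R1: wait I1 write@9
I3 -> (3, 4, 5, 11)  // WAR R2: wait I2 read@10
I4 -> (10, 13, 19, 20)  // struct: MUL busy until I1 writes@9, RAW R0: wait I2 write@12
I5 -> (21, 22, 28, 29)  // struct: MUL busy until I4 writes@20

I3 = (3, 4, 5, 11)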